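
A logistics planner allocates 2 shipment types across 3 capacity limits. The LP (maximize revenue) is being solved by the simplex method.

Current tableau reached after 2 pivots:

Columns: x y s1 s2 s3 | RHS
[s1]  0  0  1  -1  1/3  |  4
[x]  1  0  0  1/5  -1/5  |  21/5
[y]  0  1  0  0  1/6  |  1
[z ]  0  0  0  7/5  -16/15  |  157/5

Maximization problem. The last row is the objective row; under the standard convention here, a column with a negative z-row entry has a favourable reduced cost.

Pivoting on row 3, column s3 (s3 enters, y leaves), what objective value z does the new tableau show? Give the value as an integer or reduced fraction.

Minimum ratio for s3: 1/(1/6) = 6.
z changes by −(z-row coeff of s3)·ratio = −(-16/15)·6 = 32/5.
New z = 157/5 + (32/5) = 189/5.

189/5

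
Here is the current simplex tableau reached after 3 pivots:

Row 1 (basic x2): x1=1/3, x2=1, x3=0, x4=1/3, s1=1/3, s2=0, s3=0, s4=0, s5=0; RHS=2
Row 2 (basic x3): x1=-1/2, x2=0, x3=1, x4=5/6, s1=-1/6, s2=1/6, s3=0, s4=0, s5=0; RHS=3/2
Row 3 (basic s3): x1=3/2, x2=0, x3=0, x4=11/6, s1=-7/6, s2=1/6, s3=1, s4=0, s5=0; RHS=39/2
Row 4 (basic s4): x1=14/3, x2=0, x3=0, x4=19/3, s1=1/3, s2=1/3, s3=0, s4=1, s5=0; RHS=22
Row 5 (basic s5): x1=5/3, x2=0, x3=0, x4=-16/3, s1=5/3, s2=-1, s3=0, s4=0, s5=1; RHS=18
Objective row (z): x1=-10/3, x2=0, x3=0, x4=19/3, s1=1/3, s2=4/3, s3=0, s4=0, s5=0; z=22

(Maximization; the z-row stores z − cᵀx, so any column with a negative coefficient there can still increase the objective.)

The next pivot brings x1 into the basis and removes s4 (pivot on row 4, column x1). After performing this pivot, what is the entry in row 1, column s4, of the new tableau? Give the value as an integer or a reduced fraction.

-1/14

Pivot element is row 4, column x1: 14/3.
Normalize row 4: new (row 4, s4) = 1/(14/3) = 3/14.
row 1 ← row 1 − (1/3)·(new row 4): 0 − (1/3)·(3/14) = -1/14.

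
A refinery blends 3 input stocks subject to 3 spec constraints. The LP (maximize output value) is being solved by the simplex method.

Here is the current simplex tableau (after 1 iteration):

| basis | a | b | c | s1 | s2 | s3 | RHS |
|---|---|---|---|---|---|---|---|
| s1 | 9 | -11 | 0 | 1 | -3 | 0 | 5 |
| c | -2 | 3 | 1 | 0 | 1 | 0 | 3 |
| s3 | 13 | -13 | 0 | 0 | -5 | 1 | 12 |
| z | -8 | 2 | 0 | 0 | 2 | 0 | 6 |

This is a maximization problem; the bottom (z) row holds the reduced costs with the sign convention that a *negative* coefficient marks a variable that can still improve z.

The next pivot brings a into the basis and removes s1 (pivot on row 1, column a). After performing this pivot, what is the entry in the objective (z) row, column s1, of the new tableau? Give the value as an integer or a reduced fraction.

Pivot element is row 1, column a: 9.
Normalize row 1: new (row 1, s1) = 1/9 = 1/9.
z-row ← z-row − (-8)·(new row 1): 0 − (-8)·(1/9) = 8/9.

8/9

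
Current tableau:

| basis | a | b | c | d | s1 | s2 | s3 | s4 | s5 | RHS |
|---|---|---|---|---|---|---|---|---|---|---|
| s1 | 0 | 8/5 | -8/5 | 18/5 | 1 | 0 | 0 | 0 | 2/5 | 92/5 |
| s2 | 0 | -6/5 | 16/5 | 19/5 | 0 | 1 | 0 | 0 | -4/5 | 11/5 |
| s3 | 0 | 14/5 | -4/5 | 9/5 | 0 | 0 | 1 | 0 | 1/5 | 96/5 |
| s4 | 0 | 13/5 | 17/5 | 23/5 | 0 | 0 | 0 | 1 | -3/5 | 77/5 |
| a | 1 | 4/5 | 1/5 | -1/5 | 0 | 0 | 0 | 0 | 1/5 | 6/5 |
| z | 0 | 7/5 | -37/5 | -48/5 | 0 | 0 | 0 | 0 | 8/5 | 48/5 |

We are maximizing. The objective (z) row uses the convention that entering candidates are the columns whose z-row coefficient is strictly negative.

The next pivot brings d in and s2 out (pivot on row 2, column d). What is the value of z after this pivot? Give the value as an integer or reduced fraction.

Minimum ratio for d: (11/5)/(19/5) = 11/19.
z changes by −(z-row coeff of d)·ratio = −(-48/5)·(11/19) = 528/95.
New z = 48/5 + (528/95) = 288/19.

288/19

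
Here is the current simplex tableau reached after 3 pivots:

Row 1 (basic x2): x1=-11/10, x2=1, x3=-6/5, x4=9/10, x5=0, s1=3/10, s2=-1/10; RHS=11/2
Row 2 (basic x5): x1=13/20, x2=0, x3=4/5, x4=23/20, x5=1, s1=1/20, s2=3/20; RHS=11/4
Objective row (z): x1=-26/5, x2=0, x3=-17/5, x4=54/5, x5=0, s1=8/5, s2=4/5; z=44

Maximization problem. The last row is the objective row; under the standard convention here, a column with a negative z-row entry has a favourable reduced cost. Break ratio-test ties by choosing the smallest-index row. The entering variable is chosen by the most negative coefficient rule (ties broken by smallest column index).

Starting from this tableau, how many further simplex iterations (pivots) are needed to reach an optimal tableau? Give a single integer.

1

pivot: x1 in, x5 out → z = 66
No improving column remains; optimal.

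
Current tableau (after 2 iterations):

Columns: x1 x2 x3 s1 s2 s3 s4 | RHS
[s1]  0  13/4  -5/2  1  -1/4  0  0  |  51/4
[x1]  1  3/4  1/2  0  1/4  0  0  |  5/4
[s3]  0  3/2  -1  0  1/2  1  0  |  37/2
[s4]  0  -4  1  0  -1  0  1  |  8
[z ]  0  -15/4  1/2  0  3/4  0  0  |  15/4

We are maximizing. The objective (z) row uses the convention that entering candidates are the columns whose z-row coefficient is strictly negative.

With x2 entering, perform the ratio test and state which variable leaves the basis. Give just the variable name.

x1

Ratios: row 1 (s1): (51/4)/(13/4) = 51/13; row 2 (x1): (5/4)/(3/4) = 5/3; row 3 (s3): (37/2)/(3/2) = 37/3; row 4 (s4): entry -4 ≤ 0, skip.
Minimum ratio 5/3 is in the x1 row, so x1 leaves.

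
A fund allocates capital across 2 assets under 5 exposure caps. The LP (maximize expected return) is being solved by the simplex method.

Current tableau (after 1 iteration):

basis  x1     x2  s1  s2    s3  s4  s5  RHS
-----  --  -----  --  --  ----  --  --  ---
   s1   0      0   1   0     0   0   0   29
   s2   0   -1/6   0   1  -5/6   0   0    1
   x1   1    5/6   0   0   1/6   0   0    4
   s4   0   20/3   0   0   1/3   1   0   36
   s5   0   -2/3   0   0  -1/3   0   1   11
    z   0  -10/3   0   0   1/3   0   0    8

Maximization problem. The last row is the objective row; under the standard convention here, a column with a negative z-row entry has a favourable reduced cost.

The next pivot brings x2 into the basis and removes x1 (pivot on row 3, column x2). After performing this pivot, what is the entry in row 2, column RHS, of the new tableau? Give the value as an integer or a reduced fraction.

9/5

Pivot element is row 3, column x2: 5/6.
Normalize row 3: new (row 3, RHS) = 4/(5/6) = 24/5.
row 2 ← row 2 − (-1/6)·(new row 3): 1 − (-1/6)·(24/5) = 9/5.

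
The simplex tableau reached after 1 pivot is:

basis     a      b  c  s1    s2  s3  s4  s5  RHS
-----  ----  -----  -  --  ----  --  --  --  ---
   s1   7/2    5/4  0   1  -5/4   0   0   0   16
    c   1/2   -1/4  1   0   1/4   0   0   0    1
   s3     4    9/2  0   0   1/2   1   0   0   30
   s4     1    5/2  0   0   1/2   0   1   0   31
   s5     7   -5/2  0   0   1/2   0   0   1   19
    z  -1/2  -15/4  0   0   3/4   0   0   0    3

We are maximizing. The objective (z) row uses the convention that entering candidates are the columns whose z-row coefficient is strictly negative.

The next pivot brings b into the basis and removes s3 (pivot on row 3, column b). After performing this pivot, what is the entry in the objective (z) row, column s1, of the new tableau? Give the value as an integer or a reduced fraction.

0

Pivot element is row 3, column b: 9/2.
Normalize row 3: new (row 3, s1) = 0/(9/2) = 0.
z-row ← z-row − (-15/4)·(new row 3): 0 − (-15/4)·0 = 0.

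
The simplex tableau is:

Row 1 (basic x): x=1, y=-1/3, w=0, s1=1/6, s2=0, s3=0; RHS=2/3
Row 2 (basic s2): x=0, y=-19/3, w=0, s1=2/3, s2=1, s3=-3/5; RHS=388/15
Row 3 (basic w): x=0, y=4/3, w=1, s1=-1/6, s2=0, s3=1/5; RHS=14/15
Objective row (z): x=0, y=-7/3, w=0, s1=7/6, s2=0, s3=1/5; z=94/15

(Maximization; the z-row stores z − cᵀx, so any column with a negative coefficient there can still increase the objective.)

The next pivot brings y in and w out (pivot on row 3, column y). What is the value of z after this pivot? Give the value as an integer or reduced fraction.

79/10

Minimum ratio for y: (14/15)/(4/3) = 7/10.
z changes by −(z-row coeff of y)·ratio = −(-7/3)·(7/10) = 49/30.
New z = 94/15 + (49/30) = 79/10.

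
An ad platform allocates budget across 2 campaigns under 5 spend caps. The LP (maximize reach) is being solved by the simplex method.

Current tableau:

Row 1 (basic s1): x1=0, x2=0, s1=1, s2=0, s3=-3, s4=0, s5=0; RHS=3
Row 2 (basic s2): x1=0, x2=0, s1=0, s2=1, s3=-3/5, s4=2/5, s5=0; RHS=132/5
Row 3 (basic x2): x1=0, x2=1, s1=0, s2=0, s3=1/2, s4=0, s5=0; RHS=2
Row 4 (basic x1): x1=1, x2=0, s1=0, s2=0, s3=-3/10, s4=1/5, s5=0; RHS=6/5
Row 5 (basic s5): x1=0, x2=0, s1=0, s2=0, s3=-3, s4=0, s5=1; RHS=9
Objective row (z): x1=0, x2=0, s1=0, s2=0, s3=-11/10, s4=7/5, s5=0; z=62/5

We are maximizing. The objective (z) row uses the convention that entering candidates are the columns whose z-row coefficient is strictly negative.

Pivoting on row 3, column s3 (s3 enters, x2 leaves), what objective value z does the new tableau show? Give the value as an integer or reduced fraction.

84/5

Minimum ratio for s3: 2/(1/2) = 4.
z changes by −(z-row coeff of s3)·ratio = −(-11/10)·4 = 22/5.
New z = 62/5 + (22/5) = 84/5.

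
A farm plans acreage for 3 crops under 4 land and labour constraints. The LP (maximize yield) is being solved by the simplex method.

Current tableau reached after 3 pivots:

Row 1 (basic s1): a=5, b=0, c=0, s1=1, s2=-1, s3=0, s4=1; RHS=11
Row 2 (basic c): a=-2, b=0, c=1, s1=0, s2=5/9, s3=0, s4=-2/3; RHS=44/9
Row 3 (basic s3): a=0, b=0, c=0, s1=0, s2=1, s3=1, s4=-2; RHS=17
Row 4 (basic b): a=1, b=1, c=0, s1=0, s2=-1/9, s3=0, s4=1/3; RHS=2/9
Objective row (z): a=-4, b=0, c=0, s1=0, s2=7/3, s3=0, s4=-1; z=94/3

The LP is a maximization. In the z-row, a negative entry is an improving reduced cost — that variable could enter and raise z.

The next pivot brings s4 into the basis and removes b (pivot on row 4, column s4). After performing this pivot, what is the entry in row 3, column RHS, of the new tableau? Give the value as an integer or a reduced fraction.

Pivot element is row 4, column s4: 1/3.
Normalize row 4: new (row 4, RHS) = (2/9)/(1/3) = 2/3.
row 3 ← row 3 − (-2)·(new row 4): 17 − (-2)·(2/3) = 55/3.

55/3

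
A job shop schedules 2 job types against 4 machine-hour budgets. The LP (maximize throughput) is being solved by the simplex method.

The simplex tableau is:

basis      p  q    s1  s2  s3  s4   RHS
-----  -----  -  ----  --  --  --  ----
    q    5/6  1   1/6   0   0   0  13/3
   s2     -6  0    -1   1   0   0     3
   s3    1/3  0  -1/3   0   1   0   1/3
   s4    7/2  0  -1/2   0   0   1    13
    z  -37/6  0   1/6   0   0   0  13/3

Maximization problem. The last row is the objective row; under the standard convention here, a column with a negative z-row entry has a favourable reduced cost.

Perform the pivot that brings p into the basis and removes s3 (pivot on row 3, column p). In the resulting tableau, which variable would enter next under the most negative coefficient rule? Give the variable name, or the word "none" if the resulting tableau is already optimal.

s1

Pivot element 1/3. New z-row = old z-row − (-37/6)·(row 3/(1/3)).
Updated z-row coefficients: p: 0, q: 0, s1: -6, s2: 0, s3: 37/2, s4: 0.
The most negative is -6 in column s1, so s1 would enter next.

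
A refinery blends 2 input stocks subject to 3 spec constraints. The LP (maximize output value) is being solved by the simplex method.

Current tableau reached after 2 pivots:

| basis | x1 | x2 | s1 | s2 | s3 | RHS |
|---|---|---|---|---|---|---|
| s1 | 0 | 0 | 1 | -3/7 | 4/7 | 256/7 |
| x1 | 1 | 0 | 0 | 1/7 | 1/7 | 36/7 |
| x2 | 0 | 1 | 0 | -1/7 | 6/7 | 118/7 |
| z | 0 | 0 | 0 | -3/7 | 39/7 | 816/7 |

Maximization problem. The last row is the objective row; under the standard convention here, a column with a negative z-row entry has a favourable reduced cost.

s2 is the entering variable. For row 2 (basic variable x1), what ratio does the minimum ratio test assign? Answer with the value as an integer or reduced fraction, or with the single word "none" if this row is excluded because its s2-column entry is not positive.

Ratio = RHS / (s2 entry) = (36/7) / (1/7) = 36.

36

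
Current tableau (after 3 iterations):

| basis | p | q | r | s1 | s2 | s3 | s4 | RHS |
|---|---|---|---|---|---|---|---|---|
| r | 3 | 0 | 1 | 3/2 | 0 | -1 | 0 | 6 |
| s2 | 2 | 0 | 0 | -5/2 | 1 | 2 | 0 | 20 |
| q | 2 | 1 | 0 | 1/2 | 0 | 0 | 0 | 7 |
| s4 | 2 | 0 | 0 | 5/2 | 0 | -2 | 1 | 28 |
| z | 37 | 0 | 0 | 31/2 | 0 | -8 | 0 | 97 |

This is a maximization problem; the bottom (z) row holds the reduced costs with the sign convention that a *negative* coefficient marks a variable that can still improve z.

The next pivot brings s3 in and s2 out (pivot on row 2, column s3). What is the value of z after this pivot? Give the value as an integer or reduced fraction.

177

Minimum ratio for s3: 20/2 = 10.
z changes by −(z-row coeff of s3)·ratio = −(-8)·10 = 80.
New z = 97 + 80 = 177.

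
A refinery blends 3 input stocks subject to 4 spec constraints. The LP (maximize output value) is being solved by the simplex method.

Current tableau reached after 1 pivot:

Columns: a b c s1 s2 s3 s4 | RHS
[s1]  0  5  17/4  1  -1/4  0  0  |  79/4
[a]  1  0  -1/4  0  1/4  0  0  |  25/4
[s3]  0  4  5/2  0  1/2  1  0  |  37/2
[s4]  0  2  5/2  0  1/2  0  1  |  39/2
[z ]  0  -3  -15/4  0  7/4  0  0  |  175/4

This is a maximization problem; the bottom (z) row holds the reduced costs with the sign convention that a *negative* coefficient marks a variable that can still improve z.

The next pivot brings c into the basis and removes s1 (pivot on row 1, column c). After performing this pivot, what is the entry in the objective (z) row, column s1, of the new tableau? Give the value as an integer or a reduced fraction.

15/17

Pivot element is row 1, column c: 17/4.
Normalize row 1: new (row 1, s1) = 1/(17/4) = 4/17.
z-row ← z-row − (-15/4)·(new row 1): 0 − (-15/4)·(4/17) = 15/17.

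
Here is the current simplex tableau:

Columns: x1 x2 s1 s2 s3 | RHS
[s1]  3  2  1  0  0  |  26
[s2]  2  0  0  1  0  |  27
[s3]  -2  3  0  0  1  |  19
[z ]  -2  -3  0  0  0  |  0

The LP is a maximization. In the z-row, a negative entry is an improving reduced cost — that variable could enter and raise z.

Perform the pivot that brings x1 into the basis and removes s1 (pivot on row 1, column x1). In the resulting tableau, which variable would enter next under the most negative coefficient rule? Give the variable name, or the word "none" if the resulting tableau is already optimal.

Pivot element 3. New z-row = old z-row − (-2)·(row 1/3).
Updated z-row coefficients: x1: 0, x2: -5/3, s1: 2/3, s2: 0, s3: 0.
The most negative is -5/3 in column x2, so x2 would enter next.

x2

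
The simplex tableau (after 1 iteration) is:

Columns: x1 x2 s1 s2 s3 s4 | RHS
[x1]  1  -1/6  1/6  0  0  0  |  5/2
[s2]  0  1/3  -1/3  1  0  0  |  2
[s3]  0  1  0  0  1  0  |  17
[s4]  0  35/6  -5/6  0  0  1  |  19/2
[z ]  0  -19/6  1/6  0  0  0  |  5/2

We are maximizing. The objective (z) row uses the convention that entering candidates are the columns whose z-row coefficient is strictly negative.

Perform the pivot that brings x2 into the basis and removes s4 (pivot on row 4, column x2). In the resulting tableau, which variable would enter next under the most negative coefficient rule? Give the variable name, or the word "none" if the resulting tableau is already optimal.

s1

Pivot element 35/6. New z-row = old z-row − (-19/6)·(row 4/(35/6)).
Updated z-row coefficients: x1: 0, x2: 0, s1: -2/7, s2: 0, s3: 0, s4: 19/35.
The most negative is -2/7 in column s1, so s1 would enter next.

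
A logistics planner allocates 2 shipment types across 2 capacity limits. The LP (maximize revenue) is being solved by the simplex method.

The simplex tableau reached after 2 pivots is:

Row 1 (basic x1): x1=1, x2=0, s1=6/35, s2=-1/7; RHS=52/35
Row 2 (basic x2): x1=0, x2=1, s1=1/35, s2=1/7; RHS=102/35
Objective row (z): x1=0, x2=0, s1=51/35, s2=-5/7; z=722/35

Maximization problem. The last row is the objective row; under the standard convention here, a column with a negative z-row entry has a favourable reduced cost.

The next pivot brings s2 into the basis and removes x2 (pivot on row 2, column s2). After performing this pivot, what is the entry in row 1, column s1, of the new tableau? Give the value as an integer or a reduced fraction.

Pivot element is row 2, column s2: 1/7.
Normalize row 2: new (row 2, s1) = (1/35)/(1/7) = 1/5.
row 1 ← row 1 − (-1/7)·(new row 2): 6/35 − (-1/7)·(1/5) = 1/5.

1/5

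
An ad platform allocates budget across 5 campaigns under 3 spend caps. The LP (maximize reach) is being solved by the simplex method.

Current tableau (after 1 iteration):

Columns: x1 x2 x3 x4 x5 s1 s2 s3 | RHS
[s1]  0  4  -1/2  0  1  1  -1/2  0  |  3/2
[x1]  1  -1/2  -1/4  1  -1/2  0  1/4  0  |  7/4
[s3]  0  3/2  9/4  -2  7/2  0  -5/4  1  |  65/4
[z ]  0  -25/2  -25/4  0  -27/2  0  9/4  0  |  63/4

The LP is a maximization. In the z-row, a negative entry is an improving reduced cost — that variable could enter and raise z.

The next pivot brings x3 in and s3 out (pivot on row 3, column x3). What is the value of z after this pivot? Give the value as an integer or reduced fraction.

Minimum ratio for x3: (65/4)/(9/4) = 65/9.
z changes by −(z-row coeff of x3)·ratio = −(-25/4)·(65/9) = 1625/36.
New z = 63/4 + (1625/36) = 548/9.

548/9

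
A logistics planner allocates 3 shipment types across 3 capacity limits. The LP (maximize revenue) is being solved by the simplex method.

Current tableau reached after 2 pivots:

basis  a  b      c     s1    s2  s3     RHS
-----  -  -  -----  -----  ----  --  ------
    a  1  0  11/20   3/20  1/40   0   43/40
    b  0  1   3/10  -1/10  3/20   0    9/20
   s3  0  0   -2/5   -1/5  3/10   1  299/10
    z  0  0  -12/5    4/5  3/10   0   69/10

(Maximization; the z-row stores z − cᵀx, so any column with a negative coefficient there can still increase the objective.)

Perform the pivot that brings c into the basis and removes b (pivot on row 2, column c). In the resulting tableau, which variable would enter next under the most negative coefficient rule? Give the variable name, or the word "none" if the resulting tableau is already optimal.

none

Pivot element 3/10. New z-row = old z-row − (-12/5)·(row 2/(3/10)).
Updated z-row coefficients: a: 0, b: 8, c: 0, s1: 0, s2: 3/2, s3: 0.
No coefficient is strictly negative; the tableau after this pivot is optimal.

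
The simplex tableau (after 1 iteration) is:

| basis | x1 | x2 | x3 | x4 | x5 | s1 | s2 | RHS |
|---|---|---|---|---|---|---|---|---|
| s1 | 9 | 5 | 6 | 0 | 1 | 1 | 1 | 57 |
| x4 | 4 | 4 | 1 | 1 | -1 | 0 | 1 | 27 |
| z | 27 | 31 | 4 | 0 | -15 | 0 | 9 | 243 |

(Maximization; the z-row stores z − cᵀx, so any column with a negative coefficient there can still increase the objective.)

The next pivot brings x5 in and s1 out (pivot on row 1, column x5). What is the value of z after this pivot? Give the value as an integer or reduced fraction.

1098

Minimum ratio for x5: 57/1 = 57.
z changes by −(z-row coeff of x5)·ratio = −(-15)·57 = 855.
New z = 243 + 855 = 1098.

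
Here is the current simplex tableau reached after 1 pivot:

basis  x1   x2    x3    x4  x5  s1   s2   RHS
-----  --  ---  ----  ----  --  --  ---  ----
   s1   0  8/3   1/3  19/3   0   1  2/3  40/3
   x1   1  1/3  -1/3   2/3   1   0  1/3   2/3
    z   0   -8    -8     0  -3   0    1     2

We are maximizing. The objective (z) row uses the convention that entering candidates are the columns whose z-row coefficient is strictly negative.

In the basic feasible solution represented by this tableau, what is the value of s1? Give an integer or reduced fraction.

40/3

s1 is basic (row 1); its value is the RHS of that row: 40/3.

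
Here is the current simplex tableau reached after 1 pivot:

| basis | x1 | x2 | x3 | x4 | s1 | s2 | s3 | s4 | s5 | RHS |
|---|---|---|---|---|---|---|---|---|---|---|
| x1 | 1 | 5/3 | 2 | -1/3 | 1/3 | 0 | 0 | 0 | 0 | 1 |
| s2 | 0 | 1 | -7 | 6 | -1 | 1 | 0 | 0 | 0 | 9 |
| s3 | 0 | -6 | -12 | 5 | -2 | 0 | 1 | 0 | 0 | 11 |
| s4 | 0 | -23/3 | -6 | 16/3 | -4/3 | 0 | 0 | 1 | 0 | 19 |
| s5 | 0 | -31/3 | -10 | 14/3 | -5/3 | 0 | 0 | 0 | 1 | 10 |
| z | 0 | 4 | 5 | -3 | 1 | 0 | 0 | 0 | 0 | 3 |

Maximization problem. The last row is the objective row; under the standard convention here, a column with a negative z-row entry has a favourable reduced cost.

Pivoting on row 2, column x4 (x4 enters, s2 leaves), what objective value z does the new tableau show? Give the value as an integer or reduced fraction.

Minimum ratio for x4: 9/6 = 3/2.
z changes by −(z-row coeff of x4)·ratio = −(-3)·(3/2) = 9/2.
New z = 3 + (9/2) = 15/2.

15/2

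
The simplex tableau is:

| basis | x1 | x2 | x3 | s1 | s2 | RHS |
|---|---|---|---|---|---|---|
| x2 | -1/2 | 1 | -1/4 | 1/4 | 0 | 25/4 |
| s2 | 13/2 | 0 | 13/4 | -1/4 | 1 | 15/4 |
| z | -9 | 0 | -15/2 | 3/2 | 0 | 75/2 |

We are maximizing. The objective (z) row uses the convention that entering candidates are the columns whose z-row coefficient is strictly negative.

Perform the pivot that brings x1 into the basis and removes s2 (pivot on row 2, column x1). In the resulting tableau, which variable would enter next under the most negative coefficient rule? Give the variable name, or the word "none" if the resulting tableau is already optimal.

Pivot element 13/2. New z-row = old z-row − (-9)·(row 2/(13/2)).
Updated z-row coefficients: x1: 0, x2: 0, x3: -3, s1: 15/13, s2: 18/13.
The most negative is -3 in column x3, so x3 would enter next.

x3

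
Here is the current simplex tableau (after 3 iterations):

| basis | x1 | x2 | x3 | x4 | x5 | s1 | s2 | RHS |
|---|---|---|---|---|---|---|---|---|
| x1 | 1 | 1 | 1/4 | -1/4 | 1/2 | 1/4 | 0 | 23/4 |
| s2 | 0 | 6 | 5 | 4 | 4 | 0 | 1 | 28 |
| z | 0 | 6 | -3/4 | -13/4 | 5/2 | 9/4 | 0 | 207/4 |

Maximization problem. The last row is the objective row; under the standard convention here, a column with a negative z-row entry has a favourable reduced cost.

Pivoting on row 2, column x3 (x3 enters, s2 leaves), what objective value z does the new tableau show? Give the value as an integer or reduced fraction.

1119/20

Minimum ratio for x3: 28/5 = 28/5.
z changes by −(z-row coeff of x3)·ratio = −(-3/4)·(28/5) = 21/5.
New z = 207/4 + (21/5) = 1119/20.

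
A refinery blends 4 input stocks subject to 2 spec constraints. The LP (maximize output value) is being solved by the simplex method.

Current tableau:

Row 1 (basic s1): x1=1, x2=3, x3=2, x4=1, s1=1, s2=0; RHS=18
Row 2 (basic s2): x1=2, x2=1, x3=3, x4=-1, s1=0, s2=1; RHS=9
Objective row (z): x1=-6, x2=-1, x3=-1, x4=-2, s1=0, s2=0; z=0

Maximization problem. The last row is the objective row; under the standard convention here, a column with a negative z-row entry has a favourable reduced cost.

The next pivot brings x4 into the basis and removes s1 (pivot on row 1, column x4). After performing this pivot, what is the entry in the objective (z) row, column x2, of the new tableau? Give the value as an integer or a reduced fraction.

5

Pivot element is row 1, column x4: 1.
Normalize row 1: new (row 1, x2) = 3/1 = 3.
z-row ← z-row − (-2)·(new row 1): -1 − (-2)·3 = 5.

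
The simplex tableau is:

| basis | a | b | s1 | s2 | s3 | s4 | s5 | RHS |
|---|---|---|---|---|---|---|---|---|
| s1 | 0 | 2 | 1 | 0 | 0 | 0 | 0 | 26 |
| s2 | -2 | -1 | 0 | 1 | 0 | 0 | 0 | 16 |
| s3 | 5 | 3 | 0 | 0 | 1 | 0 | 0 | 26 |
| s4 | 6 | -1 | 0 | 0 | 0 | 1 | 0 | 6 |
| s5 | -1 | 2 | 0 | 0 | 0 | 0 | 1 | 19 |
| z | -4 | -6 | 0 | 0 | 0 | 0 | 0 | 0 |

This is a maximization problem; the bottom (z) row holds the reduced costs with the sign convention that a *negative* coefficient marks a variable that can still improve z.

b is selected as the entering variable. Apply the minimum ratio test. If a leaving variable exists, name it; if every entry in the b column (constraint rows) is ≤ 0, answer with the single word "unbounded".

s3

Ratios: row 1 (s1): 26/2 = 13; row 2 (s2): entry -1 ≤ 0, skip; row 3 (s3): 26/3 = 26/3; row 4 (s4): entry -1 ≤ 0, skip; row 5 (s5): 19/2 = 19/2.
Minimum ratio is in the s3 row, so s3 leaves.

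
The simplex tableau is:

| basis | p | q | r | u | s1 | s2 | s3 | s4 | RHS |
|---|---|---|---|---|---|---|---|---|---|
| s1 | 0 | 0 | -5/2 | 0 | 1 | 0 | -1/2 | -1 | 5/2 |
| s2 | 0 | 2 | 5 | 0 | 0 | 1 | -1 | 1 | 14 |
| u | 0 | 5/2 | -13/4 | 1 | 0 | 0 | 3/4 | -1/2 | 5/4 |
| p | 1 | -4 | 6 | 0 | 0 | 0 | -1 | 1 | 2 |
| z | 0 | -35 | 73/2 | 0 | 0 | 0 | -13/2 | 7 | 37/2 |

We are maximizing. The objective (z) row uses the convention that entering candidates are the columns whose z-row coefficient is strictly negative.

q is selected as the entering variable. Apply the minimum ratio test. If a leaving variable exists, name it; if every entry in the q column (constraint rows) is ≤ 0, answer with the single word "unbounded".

Ratios: row 1 (s1): entry 0 ≤ 0, skip; row 2 (s2): 14/2 = 7; row 3 (u): (5/4)/(5/2) = 1/2; row 4 (p): entry -4 ≤ 0, skip.
Minimum ratio is in the u row, so u leaves.

u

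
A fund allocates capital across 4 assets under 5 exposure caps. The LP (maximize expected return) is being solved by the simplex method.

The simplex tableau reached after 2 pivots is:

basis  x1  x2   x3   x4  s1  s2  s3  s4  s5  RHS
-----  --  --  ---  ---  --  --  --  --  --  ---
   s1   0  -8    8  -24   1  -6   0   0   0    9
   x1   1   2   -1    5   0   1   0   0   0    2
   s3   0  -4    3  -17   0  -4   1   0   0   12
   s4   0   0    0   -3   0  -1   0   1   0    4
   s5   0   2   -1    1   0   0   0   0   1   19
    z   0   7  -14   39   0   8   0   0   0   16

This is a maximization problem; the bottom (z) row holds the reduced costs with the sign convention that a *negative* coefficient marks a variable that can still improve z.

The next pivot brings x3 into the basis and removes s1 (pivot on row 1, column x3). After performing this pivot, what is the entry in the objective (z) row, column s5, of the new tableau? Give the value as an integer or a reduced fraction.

0

Pivot element is row 1, column x3: 8.
Normalize row 1: new (row 1, s5) = 0/8 = 0.
z-row ← z-row − (-14)·(new row 1): 0 − (-14)·0 = 0.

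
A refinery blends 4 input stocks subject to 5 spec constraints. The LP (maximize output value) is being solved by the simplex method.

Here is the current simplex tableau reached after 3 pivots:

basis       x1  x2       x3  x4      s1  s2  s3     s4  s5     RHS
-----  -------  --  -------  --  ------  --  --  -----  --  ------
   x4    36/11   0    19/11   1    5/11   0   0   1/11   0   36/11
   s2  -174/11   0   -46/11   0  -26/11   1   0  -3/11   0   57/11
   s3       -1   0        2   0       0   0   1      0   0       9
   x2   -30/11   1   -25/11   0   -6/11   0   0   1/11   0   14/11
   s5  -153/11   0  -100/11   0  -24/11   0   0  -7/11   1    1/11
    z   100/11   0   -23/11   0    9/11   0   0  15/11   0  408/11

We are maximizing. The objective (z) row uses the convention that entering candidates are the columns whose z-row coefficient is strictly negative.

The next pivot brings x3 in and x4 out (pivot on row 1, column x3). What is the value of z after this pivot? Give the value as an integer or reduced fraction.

780/19

Minimum ratio for x3: (36/11)/(19/11) = 36/19.
z changes by −(z-row coeff of x3)·ratio = −(-23/11)·(36/19) = 828/209.
New z = 408/11 + (828/209) = 780/19.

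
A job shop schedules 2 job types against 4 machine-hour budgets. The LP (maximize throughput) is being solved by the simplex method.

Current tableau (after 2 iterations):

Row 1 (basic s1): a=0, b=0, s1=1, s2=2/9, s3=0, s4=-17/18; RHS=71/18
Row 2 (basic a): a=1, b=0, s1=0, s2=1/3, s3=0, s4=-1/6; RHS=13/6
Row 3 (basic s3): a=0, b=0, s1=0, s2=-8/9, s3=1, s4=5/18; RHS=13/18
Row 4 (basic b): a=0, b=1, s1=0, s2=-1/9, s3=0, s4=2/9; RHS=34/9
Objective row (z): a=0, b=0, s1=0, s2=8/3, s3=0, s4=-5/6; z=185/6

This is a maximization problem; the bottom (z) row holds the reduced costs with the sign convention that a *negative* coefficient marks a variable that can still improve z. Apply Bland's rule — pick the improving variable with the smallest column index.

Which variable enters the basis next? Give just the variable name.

Objective-row coefficients: a: 0, b: 0, s1: 0, s2: 8/3, s3: 0, s4: -5/6.
Improving columns: s4. Bland's rule picks the smallest column index → s4.

s4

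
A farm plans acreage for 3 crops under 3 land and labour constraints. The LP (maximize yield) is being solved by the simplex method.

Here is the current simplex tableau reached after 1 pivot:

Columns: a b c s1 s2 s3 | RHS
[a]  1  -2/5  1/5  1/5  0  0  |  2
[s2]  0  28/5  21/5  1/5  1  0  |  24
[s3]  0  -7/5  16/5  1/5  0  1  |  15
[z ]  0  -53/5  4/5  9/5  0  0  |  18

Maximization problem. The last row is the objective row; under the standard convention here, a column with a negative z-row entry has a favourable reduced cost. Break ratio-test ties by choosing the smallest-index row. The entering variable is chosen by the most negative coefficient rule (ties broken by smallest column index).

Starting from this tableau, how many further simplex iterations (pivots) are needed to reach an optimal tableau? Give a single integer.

pivot: b in, s2 out → z = 444/7
No improving column remains; optimal.

1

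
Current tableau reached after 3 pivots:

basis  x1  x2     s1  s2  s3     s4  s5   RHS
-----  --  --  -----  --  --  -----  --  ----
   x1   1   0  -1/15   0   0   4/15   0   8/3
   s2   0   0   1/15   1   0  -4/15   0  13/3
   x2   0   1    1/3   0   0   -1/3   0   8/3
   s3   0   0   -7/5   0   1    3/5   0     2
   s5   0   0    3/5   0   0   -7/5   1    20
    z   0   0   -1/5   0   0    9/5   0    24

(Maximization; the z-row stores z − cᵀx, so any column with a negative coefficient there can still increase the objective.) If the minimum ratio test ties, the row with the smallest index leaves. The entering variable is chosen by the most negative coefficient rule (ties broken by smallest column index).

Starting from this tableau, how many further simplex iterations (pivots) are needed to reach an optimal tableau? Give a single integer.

pivot: s1 in, x2 out → z = 128/5
No improving column remains; optimal.

1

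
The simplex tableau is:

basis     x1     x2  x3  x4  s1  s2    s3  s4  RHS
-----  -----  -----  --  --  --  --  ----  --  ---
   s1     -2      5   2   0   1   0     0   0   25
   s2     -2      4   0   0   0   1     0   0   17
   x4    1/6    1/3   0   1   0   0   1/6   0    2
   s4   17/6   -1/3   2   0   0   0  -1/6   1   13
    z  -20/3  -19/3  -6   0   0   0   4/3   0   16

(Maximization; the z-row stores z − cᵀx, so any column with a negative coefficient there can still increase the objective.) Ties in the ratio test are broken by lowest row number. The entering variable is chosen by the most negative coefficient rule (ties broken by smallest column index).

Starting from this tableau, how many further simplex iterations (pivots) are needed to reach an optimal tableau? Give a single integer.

pivot: x1 in, s4 out → z = 792/17
pivot: x2 in, x4 out → z = 143/2
pivot: x3 in, s1 out → z = 253/3
No improving column remains; optimal.

3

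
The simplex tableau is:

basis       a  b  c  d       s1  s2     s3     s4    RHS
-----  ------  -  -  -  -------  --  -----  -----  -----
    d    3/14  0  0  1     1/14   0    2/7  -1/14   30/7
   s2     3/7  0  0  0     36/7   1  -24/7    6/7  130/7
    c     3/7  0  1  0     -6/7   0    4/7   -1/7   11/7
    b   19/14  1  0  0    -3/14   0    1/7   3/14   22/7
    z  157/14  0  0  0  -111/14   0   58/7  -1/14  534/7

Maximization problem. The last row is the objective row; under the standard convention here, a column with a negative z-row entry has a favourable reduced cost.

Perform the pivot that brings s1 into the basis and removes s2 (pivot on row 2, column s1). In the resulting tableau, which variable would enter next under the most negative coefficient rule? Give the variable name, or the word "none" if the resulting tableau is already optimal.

none

Pivot element 36/7. New z-row = old z-row − (-111/14)·(row 2/(36/7)).
Updated z-row coefficients: a: 95/8, b: 0, c: 0, d: 0, s1: 0, s2: 37/24, s3: 3, s4: 5/4.
No coefficient is strictly negative; the tableau after this pivot is optimal.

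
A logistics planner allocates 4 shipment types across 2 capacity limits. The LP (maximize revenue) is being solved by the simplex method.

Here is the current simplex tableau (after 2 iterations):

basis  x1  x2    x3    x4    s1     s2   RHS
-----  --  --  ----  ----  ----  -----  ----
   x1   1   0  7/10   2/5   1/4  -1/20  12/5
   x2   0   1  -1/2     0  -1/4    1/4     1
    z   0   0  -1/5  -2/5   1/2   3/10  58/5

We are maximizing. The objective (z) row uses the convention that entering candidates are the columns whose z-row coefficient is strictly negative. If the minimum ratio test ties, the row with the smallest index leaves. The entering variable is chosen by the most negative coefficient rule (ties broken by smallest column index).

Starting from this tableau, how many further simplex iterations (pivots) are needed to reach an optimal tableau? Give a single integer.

pivot: x4 in, x1 out → z = 14
No improving column remains; optimal.

1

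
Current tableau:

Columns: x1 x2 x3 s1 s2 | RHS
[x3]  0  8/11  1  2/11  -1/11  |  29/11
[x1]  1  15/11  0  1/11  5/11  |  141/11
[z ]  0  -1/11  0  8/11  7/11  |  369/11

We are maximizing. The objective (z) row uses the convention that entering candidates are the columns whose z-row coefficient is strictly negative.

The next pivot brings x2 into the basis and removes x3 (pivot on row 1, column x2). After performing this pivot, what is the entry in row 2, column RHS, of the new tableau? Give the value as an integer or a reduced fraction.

Pivot element is row 1, column x2: 8/11.
Normalize row 1: new (row 1, RHS) = (29/11)/(8/11) = 29/8.
row 2 ← row 2 − (15/11)·(new row 1): 141/11 − (15/11)·(29/8) = 63/8.

63/8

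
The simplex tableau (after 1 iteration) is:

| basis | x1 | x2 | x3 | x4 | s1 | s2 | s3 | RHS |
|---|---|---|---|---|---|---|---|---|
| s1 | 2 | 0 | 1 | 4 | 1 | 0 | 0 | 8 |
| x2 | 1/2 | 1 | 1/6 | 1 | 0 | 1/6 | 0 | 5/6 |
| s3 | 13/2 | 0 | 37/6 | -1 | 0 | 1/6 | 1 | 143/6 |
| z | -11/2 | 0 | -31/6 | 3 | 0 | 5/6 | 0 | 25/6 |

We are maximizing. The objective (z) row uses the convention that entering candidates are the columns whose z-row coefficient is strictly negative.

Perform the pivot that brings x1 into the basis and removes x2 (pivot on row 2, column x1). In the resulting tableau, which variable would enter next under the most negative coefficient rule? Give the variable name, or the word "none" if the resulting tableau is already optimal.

Pivot element 1/2. New z-row = old z-row − (-11/2)·(row 2/(1/2)).
Updated z-row coefficients: x1: 0, x2: 11, x3: -10/3, x4: 14, s1: 0, s2: 8/3, s3: 0.
The most negative is -10/3 in column x3, so x3 would enter next.

x3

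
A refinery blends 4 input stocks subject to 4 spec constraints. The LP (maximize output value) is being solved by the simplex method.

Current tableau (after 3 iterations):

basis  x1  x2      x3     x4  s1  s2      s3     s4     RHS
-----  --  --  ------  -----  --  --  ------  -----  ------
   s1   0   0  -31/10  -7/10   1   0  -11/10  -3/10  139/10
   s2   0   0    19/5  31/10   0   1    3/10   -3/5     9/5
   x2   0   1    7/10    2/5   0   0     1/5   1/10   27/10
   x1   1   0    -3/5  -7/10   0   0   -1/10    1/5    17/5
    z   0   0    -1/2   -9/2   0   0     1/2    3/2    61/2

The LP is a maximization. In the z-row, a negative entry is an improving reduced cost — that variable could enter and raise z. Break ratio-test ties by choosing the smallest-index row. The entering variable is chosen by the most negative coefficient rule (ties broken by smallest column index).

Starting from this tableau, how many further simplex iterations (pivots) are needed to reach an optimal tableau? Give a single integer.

1

pivot: x4 in, s2 out → z = 2053/62
No improving column remains; optimal.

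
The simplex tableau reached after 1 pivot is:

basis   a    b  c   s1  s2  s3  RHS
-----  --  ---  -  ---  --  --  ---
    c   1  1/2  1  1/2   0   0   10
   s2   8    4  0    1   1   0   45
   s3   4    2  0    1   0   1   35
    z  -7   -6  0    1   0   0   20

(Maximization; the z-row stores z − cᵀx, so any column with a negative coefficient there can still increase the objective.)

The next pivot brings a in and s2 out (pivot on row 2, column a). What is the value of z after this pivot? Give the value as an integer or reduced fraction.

475/8

Minimum ratio for a: 45/8 = 45/8.
z changes by −(z-row coeff of a)·ratio = −(-7)·(45/8) = 315/8.
New z = 20 + (315/8) = 475/8.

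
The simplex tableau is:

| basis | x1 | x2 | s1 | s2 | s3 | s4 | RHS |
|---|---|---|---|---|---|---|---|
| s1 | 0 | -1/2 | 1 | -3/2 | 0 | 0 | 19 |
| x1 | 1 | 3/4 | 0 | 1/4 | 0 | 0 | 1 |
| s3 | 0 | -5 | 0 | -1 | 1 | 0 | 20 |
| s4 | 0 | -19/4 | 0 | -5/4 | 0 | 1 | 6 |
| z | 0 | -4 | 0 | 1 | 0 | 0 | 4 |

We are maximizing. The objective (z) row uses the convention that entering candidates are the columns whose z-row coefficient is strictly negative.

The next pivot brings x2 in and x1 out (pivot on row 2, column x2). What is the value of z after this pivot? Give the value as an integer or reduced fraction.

28/3

Minimum ratio for x2: 1/(3/4) = 4/3.
z changes by −(z-row coeff of x2)·ratio = −(-4)·(4/3) = 16/3.
New z = 4 + (16/3) = 28/3.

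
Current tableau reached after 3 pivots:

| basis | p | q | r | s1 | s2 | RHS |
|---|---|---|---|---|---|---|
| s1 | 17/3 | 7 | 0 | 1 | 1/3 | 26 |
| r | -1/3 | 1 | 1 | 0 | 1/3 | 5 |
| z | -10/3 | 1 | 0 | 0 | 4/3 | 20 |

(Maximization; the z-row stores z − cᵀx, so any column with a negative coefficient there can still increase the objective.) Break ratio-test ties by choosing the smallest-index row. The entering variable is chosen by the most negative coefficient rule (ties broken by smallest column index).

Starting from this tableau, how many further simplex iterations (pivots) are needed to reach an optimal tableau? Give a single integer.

pivot: p in, s1 out → z = 600/17
No improving column remains; optimal.

1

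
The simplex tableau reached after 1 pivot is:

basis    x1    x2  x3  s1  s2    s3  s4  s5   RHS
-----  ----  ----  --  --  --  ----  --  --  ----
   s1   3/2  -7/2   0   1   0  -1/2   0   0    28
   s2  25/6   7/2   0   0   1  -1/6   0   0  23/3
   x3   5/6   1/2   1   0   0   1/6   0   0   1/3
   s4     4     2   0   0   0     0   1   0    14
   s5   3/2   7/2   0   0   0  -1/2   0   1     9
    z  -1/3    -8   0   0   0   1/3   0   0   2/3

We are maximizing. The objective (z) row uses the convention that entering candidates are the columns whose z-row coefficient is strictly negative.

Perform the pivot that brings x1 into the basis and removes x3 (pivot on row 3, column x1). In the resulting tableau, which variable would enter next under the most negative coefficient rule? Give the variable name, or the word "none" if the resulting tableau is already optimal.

x2

Pivot element 5/6. New z-row = old z-row − (-1/3)·(row 3/(5/6)).
Updated z-row coefficients: x1: 0, x2: -39/5, x3: 2/5, s1: 0, s2: 0, s3: 2/5, s4: 0, s5: 0.
The most negative is -39/5 in column x2, so x2 would enter next.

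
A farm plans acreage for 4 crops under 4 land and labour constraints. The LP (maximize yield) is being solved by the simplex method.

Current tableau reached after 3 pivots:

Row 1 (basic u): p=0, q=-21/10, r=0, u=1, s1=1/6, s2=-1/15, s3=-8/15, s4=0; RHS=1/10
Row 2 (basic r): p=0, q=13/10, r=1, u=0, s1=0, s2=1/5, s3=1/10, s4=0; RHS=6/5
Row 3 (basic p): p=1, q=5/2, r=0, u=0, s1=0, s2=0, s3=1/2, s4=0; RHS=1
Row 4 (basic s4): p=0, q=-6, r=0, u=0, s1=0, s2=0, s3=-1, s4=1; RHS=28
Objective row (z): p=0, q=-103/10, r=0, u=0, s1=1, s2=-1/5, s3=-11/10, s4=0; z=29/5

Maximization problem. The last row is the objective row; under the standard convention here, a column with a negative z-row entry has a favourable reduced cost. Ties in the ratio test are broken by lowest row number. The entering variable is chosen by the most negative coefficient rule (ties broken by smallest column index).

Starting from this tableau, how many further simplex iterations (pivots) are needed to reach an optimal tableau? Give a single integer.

pivot: q in, p out → z = 248/25
pivot: s2 in, r out → z = 53/5
No improving column remains; optimal.

2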